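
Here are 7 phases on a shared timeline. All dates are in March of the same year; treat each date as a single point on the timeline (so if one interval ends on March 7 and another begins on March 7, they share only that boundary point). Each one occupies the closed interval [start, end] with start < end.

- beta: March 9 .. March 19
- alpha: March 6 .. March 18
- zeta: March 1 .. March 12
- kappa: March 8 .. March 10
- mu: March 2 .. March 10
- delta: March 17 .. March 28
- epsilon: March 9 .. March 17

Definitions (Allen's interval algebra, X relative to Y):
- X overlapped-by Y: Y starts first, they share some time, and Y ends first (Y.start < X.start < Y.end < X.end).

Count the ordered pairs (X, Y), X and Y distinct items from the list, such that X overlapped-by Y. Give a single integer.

Checking all 42 ordered pairs for relation 'overlapped-by'; matching pairs in alphabetical order:
(alpha, mu): alpha overlapped-by mu ✓
(alpha, zeta): alpha overlapped-by zeta ✓
(beta, alpha): beta overlapped-by alpha ✓
(beta, kappa): beta overlapped-by kappa ✓
(beta, mu): beta overlapped-by mu ✓
(beta, zeta): beta overlapped-by zeta ✓
(delta, alpha): delta overlapped-by alpha ✓
(delta, beta): delta overlapped-by beta ✓
(epsilon, kappa): epsilon overlapped-by kappa ✓
(epsilon, mu): epsilon overlapped-by mu ✓
(epsilon, zeta): epsilon overlapped-by zeta ✓
Count: 11.

11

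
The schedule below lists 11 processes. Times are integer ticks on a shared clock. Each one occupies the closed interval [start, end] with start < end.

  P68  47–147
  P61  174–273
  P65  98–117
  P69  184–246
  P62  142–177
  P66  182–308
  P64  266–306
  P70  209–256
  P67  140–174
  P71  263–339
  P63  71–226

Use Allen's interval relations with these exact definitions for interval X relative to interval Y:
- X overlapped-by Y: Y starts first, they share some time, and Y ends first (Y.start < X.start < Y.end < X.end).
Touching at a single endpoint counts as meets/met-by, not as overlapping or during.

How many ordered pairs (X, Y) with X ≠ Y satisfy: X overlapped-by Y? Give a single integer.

Checking all 110 ordered pairs for relation 'overlapped-by'; matching pairs in alphabetical order:
(P61, P62): P61 overlapped-by P62 ✓
(P61, P63): P61 overlapped-by P63 ✓
(P62, P67): P62 overlapped-by P67 ✓
(P62, P68): P62 overlapped-by P68 ✓
(P63, P68): P63 overlapped-by P68 ✓
(P64, P61): P64 overlapped-by P61 ✓
(P66, P61): P66 overlapped-by P61 ✓
(P66, P63): P66 overlapped-by P63 ✓
(P67, P68): P67 overlapped-by P68 ✓
(P69, P63): P69 overlapped-by P63 ✓
(P70, P63): P70 overlapped-by P63 ✓
(P70, P69): P70 overlapped-by P69 ✓
(P71, P61): P71 overlapped-by P61 ✓
(P71, P66): P71 overlapped-by P66 ✓
Count: 14.

14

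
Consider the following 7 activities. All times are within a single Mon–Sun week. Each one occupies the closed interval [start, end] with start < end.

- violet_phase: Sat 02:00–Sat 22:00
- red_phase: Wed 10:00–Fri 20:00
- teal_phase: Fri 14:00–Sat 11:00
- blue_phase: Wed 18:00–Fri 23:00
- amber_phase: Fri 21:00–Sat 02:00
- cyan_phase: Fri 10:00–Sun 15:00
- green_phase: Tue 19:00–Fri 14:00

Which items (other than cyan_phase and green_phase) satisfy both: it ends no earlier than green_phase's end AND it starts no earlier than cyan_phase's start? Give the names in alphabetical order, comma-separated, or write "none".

amber_phase, teal_phase, violet_phase

Conditions: its end is no earlier than green_phase's end (X.end >= Fri 14:00) AND its start is no earlier than cyan_phase's start (X.start >= Fri 10:00).
amber_phase: end Sat 02:00 >= Fri 14:00? ✓; start Fri 21:00 >= Fri 10:00? ✓ → yes.
blue_phase: end Fri 23:00 >= Fri 14:00? ✓; start Wed 18:00 >= Fri 10:00? ✗ → no.
red_phase: end Fri 20:00 >= Fri 14:00? ✓; start Wed 10:00 >= Fri 10:00? ✗ → no.
teal_phase: end Sat 11:00 >= Fri 14:00? ✓; start Fri 14:00 >= Fri 10:00? ✓ → yes.
violet_phase: end Sat 22:00 >= Fri 14:00? ✓; start Sat 02:00 >= Fri 10:00? ✓ → yes.
Result: amber_phase, teal_phase, violet_phase.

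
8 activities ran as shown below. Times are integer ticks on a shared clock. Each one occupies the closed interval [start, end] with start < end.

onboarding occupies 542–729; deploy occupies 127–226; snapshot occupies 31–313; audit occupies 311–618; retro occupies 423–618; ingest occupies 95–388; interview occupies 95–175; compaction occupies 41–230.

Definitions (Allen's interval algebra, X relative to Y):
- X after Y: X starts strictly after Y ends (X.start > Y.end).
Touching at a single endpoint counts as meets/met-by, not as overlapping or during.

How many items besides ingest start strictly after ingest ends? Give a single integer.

2

Target ingest = [95, 388].
audit [311, 618] → overlapped-by → no.
compaction [41, 230] → overlaps → no.
deploy [127, 226] → during → no.
interview [95, 175] → starts → no.
onboarding [542, 729] → after → counts.
retro [423, 618] → after → counts.
snapshot [31, 313] → overlaps → no.
Total: 2.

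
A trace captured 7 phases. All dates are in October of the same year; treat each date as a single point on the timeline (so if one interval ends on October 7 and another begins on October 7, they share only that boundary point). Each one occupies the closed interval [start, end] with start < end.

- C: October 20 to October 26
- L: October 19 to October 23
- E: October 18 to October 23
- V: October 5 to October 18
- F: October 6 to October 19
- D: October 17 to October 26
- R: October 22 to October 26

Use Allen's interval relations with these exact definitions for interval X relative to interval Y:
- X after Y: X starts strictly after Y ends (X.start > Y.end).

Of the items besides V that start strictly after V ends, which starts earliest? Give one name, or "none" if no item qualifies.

Target V = [October 5, October 18].
C [October 20, October 26] → after → candidate.
D [October 17, October 26] → overlapped-by → excluded.
E [October 18, October 23] → met-by → excluded.
F [October 6, October 19] → overlapped-by → excluded.
L [October 19, October 23] → after → candidate.
R [October 22, October 26] → after → candidate.
Among candidates, earliest start is October 19 → L.

L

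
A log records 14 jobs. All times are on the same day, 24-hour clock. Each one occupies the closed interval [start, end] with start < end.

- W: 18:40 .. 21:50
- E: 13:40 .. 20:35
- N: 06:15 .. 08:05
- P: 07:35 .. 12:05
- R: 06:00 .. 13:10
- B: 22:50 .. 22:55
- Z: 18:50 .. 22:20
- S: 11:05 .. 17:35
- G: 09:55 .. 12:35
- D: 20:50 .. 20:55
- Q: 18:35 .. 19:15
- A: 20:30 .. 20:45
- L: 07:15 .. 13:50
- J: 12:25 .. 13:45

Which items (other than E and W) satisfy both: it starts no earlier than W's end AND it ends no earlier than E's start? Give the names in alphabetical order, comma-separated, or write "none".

Conditions: its start is no earlier than W's end (X.start >= 21:50) AND its end is no earlier than E's start (X.end >= 13:40).
A: start 20:30 >= 21:50? ✗; end 20:45 >= 13:40? ✓ → no.
B: start 22:50 >= 21:50? ✓; end 22:55 >= 13:40? ✓ → yes.
D: start 20:50 >= 21:50? ✗; end 20:55 >= 13:40? ✓ → no.
G: start 09:55 >= 21:50? ✗; end 12:35 >= 13:40? ✗ → no.
J: start 12:25 >= 21:50? ✗; end 13:45 >= 13:40? ✓ → no.
L: start 07:15 >= 21:50? ✗; end 13:50 >= 13:40? ✓ → no.
N: start 06:15 >= 21:50? ✗; end 08:05 >= 13:40? ✗ → no.
P: start 07:35 >= 21:50? ✗; end 12:05 >= 13:40? ✗ → no.
Q: start 18:35 >= 21:50? ✗; end 19:15 >= 13:40? ✓ → no.
R: start 06:00 >= 21:50? ✗; end 13:10 >= 13:40? ✗ → no.
S: start 11:05 >= 21:50? ✗; end 17:35 >= 13:40? ✓ → no.
Z: start 18:50 >= 21:50? ✗; end 22:20 >= 13:40? ✓ → no.
Result: B.

B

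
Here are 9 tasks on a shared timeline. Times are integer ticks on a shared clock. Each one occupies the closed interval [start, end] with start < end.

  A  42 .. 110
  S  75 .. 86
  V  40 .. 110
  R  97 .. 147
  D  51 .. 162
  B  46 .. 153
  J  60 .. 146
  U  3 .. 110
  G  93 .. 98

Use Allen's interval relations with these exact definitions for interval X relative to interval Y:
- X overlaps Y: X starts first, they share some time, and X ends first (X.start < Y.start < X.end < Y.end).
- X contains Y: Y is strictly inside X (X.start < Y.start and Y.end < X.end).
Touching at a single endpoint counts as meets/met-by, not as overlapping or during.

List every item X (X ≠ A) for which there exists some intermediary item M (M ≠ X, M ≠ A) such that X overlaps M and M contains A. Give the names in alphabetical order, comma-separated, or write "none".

none

Target A = [42, 110].
Intermediaries M with M contains A: none.
Union: none.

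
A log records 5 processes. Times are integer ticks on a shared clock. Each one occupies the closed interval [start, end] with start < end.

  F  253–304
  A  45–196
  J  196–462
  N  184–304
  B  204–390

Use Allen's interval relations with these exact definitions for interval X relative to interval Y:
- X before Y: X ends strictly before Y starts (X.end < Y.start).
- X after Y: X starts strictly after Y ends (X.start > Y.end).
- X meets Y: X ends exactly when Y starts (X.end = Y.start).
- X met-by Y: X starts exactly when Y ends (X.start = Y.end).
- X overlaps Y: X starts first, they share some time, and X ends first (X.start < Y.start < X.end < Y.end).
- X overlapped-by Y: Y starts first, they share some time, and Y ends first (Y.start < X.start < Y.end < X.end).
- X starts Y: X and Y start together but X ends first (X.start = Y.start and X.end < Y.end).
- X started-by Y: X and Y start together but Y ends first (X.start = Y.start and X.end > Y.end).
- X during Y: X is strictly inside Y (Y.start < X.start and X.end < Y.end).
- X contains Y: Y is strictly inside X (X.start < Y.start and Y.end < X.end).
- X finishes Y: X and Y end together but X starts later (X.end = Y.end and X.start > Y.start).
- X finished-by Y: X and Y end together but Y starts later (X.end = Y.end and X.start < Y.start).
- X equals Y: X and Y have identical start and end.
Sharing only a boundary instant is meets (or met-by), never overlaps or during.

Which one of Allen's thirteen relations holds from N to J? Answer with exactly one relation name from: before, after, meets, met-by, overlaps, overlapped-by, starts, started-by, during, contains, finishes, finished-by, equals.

overlaps

N = [184, 304]; J = [196, 462].
Compare endpoints: N.start < J.start, N.start < J.end, N.end > J.start, N.end < J.end.
That pattern is 'overlaps'.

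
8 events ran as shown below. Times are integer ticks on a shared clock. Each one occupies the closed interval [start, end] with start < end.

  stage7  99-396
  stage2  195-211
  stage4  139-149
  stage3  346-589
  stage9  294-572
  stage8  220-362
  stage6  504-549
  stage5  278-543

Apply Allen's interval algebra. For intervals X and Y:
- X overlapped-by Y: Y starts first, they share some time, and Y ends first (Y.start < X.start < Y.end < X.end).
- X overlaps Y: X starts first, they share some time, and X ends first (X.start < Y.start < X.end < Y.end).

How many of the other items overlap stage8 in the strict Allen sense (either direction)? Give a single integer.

Target stage8 = [220, 362].
stage2 [195, 211] → before → no.
stage3 [346, 589] → overlapped-by → counts.
stage4 [139, 149] → before → no.
stage5 [278, 543] → overlapped-by → counts.
stage6 [504, 549] → after → no.
stage7 [99, 396] → contains → no.
stage9 [294, 572] → overlapped-by → counts.
Total: 3.

3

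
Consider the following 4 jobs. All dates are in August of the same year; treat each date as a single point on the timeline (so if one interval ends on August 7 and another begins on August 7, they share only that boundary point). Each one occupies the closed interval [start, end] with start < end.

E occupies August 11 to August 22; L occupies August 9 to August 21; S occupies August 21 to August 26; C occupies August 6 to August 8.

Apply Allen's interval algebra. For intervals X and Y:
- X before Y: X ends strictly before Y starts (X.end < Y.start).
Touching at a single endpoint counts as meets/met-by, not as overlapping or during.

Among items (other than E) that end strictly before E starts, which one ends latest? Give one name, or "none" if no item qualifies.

C

Target E = [August 11, August 22].
C [August 6, August 8] → before → candidate.
L [August 9, August 21] → overlaps → excluded.
S [August 21, August 26] → overlapped-by → excluded.
Among candidates, latest end is August 8 → C.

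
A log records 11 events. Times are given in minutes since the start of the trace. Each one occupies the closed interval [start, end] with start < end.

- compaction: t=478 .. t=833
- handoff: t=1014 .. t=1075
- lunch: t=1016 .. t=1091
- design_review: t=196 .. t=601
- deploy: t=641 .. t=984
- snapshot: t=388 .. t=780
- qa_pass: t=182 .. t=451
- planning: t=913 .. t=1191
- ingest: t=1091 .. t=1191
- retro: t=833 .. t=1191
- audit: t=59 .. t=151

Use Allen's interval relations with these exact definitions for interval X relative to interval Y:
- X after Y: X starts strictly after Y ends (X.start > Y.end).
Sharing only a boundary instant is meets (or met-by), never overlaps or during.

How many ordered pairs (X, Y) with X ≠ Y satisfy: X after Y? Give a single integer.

Checking all 110 ordered pairs for relation 'after'; matching pairs in alphabetical order:
(compaction, audit): compaction after audit ✓
(compaction, qa_pass): compaction after qa_pass ✓
(deploy, audit): deploy after audit ✓
(deploy, design_review): deploy after design_review ✓
(deploy, qa_pass): deploy after qa_pass ✓
(design_review, audit): design_review after audit ✓
(handoff, audit): handoff after audit ✓
(handoff, compaction): handoff after compaction ✓
(handoff, deploy): handoff after deploy ✓
(handoff, design_review): handoff after design_review ✓
(handoff, qa_pass): handoff after qa_pass ✓
(handoff, snapshot): handoff after snapshot ✓
(ingest, audit): ingest after audit ✓
(ingest, compaction): ingest after compaction ✓
(ingest, deploy): ingest after deploy ✓
(ingest, design_review): ingest after design_review ✓
(ingest, handoff): ingest after handoff ✓
(ingest, qa_pass): ingest after qa_pass ✓
(ingest, snapshot): ingest after snapshot ✓
(lunch, audit): lunch after audit ✓
(lunch, compaction): lunch after compaction ✓
(lunch, deploy): lunch after deploy ✓
(lunch, design_review): lunch after design_review ✓
(lunch, qa_pass): lunch after qa_pass ✓
... plus 12 further pairs not listed.
Count: 36.

36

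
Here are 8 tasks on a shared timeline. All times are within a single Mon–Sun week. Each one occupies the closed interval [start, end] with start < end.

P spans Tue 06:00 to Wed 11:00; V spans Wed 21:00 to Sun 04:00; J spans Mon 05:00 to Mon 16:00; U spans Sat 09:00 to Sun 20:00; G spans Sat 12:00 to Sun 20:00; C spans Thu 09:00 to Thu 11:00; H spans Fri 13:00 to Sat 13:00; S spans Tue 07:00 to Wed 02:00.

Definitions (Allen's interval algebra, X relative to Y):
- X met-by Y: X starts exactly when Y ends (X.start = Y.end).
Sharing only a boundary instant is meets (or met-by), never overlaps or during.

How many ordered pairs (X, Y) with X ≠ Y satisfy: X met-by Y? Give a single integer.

Checking all 56 ordered pairs for relation 'met-by'; matching pairs in alphabetical order:
No pair satisfies it.
Count: 0.

0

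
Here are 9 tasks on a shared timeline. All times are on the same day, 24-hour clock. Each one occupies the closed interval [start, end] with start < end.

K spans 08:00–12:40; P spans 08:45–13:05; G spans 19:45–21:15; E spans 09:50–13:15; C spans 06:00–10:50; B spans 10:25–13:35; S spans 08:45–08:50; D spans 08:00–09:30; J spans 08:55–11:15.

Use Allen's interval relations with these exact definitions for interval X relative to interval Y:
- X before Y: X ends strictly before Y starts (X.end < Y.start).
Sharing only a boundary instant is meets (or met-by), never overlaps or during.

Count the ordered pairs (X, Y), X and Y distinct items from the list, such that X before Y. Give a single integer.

13

Checking all 72 ordered pairs for relation 'before'; matching pairs in alphabetical order:
(B, G): B before G ✓
(C, G): C before G ✓
(D, B): D before B ✓
(D, E): D before E ✓
(D, G): D before G ✓
(E, G): E before G ✓
(J, G): J before G ✓
(K, G): K before G ✓
(P, G): P before G ✓
(S, B): S before B ✓
(S, E): S before E ✓
(S, G): S before G ✓
(S, J): S before J ✓
Count: 13.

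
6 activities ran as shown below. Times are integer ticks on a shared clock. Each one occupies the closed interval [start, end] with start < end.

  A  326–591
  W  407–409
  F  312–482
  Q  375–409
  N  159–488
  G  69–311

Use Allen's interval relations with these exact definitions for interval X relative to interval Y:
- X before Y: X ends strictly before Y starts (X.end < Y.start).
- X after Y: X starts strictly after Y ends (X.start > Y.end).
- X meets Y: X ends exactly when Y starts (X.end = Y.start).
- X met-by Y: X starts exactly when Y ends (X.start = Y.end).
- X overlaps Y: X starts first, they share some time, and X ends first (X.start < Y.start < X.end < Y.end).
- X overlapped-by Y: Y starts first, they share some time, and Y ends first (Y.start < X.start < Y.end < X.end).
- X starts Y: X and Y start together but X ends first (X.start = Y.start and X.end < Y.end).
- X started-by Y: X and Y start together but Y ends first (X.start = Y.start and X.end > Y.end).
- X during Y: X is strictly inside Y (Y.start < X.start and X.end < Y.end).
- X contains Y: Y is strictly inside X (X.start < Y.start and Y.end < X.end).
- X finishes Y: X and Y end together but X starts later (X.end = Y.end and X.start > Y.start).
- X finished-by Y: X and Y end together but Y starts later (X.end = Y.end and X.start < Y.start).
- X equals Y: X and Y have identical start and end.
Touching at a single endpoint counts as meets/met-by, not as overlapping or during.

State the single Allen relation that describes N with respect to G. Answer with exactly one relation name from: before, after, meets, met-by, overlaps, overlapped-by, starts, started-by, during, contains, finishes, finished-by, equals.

N = [159, 488]; G = [69, 311].
Compare endpoints: N.start > G.start, N.start < G.end, N.end > G.start, N.end > G.end.
That pattern is 'overlapped-by'.

overlapped-by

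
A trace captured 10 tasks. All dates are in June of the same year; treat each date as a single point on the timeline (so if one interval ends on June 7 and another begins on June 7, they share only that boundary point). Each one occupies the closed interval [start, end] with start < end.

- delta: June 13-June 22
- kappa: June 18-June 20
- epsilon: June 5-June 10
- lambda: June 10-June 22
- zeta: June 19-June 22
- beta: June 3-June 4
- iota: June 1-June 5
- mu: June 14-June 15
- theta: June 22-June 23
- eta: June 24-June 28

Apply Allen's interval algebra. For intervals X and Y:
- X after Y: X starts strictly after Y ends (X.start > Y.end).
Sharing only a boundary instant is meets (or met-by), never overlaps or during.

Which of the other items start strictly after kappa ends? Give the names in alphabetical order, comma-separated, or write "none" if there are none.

eta, theta

Target kappa = [June 18, June 20].
beta [June 3, June 4] → before → no.
delta [June 13, June 22] → contains → no.
epsilon [June 5, June 10] → before → no.
eta [June 24, June 28] → after → yes.
iota [June 1, June 5] → before → no.
lambda [June 10, June 22] → contains → no.
mu [June 14, June 15] → before → no.
theta [June 22, June 23] → after → yes.
zeta [June 19, June 22] → overlapped-by → no.
Result: eta, theta.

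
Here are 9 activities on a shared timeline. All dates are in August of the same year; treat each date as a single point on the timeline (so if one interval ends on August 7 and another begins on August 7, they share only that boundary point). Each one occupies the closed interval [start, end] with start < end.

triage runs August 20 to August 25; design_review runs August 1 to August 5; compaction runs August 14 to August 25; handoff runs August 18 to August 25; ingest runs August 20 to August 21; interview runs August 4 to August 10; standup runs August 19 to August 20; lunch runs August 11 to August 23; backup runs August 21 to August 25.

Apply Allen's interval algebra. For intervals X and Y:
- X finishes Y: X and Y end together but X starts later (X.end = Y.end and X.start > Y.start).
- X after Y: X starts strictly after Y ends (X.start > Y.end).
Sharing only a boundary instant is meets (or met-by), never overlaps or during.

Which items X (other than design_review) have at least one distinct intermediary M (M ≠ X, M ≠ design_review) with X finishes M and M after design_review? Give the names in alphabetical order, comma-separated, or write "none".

Target design_review = [August 1, August 5].
Intermediaries M with M after design_review: backup, compaction, handoff, ingest, lunch, standup, triage.
Via backup — items with X finishes backup: none.
Via compaction — items with X finishes compaction: backup, handoff, triage.
Via handoff — items with X finishes handoff: backup, triage.
Via ingest — items with X finishes ingest: none.
Via lunch — items with X finishes lunch: none.
Via standup — items with X finishes standup: none.
Via triage — items with X finishes triage: backup.
Union: backup, handoff, triage.

backup, handoff, triage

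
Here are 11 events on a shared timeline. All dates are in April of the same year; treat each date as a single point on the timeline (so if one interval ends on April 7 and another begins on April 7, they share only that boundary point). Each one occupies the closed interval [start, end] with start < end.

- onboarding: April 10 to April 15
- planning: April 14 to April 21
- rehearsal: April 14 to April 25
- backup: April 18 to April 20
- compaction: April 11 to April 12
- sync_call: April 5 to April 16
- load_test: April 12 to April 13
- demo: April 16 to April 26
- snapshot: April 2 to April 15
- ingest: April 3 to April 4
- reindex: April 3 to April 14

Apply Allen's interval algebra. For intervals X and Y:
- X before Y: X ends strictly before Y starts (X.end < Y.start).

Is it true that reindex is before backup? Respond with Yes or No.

reindex = [April 3, April 14], backup = [April 18, April 20].
Actual relation of reindex to backup: before.
Asked whether 'before' holds → Yes.

Yes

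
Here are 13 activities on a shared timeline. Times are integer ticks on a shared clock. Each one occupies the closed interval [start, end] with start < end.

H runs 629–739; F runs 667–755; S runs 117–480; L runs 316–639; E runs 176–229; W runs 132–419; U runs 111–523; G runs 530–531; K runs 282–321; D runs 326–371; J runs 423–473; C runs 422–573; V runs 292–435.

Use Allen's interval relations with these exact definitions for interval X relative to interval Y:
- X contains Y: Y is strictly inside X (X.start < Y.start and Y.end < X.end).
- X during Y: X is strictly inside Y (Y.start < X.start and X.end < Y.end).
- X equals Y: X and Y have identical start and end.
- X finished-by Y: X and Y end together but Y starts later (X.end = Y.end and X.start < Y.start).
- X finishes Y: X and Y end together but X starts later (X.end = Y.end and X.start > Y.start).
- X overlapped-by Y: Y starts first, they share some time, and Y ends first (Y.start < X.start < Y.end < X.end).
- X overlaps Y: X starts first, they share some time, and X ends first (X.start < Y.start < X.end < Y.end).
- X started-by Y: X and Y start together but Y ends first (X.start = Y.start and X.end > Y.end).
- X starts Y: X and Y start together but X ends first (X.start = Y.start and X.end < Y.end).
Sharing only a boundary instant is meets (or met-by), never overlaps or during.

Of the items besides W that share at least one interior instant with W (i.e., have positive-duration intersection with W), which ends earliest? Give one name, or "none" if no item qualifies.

Target W = [132, 419].
C [422, 573] → after → excluded.
D [326, 371] → during → candidate.
E [176, 229] → during → candidate.
F [667, 755] → after → excluded.
G [530, 531] → after → excluded.
H [629, 739] → after → excluded.
J [423, 473] → after → excluded.
K [282, 321] → during → candidate.
L [316, 639] → overlapped-by → candidate.
S [117, 480] → contains → candidate.
U [111, 523] → contains → candidate.
V [292, 435] → overlapped-by → candidate.
Among candidates, earliest end is 229 → E.

E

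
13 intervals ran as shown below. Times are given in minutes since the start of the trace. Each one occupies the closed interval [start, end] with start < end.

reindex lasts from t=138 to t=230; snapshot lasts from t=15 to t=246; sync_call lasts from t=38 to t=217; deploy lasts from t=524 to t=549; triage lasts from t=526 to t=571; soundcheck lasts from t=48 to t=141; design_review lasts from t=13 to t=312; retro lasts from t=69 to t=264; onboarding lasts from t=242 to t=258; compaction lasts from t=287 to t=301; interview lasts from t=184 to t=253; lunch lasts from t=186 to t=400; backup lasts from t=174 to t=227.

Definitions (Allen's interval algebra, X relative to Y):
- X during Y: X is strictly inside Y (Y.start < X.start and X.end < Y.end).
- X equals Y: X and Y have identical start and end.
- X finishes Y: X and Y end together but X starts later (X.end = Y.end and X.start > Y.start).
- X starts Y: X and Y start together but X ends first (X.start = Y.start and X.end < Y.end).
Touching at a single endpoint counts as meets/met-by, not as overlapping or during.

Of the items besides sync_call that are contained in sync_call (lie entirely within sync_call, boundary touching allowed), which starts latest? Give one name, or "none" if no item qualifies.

Target sync_call = [t=38, t=217].
backup [t=174, t=227] → overlapped-by → excluded.
compaction [t=287, t=301] → after → excluded.
deploy [t=524, t=549] → after → excluded.
design_review [t=13, t=312] → contains → excluded.
interview [t=184, t=253] → overlapped-by → excluded.
lunch [t=186, t=400] → overlapped-by → excluded.
onboarding [t=242, t=258] → after → excluded.
reindex [t=138, t=230] → overlapped-by → excluded.
retro [t=69, t=264] → overlapped-by → excluded.
snapshot [t=15, t=246] → contains → excluded.
soundcheck [t=48, t=141] → during → candidate.
triage [t=526, t=571] → after → excluded.
Among candidates, latest start is t=48 → soundcheck.

soundcheck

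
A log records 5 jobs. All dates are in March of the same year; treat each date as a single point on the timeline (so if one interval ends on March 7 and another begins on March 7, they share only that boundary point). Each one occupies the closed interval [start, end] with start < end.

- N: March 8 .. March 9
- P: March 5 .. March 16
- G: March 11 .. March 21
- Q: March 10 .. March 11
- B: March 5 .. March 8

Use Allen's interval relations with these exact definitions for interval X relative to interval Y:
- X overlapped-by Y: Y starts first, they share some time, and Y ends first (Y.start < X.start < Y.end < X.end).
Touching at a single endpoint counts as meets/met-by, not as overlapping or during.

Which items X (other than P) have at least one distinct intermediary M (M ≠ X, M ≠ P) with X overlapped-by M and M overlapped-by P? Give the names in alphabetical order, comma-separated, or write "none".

none

Target P = [March 5, March 16].
Intermediaries M with M overlapped-by P: G.
Via G — items with X overlapped-by G: none.
Union: none.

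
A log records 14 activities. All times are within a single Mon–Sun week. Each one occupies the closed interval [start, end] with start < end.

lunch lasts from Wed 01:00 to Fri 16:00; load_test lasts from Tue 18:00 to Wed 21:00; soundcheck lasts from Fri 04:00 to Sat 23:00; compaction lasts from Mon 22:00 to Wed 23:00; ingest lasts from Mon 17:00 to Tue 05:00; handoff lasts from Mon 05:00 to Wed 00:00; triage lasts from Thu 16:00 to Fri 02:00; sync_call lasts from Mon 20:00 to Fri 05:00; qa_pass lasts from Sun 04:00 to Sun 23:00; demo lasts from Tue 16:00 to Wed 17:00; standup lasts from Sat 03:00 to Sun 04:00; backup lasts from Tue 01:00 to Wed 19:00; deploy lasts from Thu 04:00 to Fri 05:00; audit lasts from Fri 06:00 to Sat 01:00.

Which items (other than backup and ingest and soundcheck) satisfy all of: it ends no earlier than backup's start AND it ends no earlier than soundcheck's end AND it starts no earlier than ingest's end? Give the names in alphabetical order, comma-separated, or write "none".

qa_pass, standup

Conditions: its end is no earlier than backup's start (X.end >= Tue 01:00) AND its end is no earlier than soundcheck's end (X.end >= Sat 23:00) AND its start is no earlier than ingest's end (X.start >= Tue 05:00).
audit: end Sat 01:00 >= Tue 01:00? ✓; end Sat 01:00 >= Sat 23:00? ✗; start Fri 06:00 >= Tue 05:00? ✓ → no.
compaction: end Wed 23:00 >= Tue 01:00? ✓; end Wed 23:00 >= Sat 23:00? ✗; start Mon 22:00 >= Tue 05:00? ✗ → no.
demo: end Wed 17:00 >= Tue 01:00? ✓; end Wed 17:00 >= Sat 23:00? ✗; start Tue 16:00 >= Tue 05:00? ✓ → no.
deploy: end Fri 05:00 >= Tue 01:00? ✓; end Fri 05:00 >= Sat 23:00? ✗; start Thu 04:00 >= Tue 05:00? ✓ → no.
handoff: end Wed 00:00 >= Tue 01:00? ✓; end Wed 00:00 >= Sat 23:00? ✗; start Mon 05:00 >= Tue 05:00? ✗ → no.
load_test: end Wed 21:00 >= Tue 01:00? ✓; end Wed 21:00 >= Sat 23:00? ✗; start Tue 18:00 >= Tue 05:00? ✓ → no.
lunch: end Fri 16:00 >= Tue 01:00? ✓; end Fri 16:00 >= Sat 23:00? ✗; start Wed 01:00 >= Tue 05:00? ✓ → no.
qa_pass: end Sun 23:00 >= Tue 01:00? ✓; end Sun 23:00 >= Sat 23:00? ✓; start Sun 04:00 >= Tue 05:00? ✓ → yes.
standup: end Sun 04:00 >= Tue 01:00? ✓; end Sun 04:00 >= Sat 23:00? ✓; start Sat 03:00 >= Tue 05:00? ✓ → yes.
sync_call: end Fri 05:00 >= Tue 01:00? ✓; end Fri 05:00 >= Sat 23:00? ✗; start Mon 20:00 >= Tue 05:00? ✗ → no.
triage: end Fri 02:00 >= Tue 01:00? ✓; end Fri 02:00 >= Sat 23:00? ✗; start Thu 16:00 >= Tue 05:00? ✓ → no.
Result: qa_pass, standup.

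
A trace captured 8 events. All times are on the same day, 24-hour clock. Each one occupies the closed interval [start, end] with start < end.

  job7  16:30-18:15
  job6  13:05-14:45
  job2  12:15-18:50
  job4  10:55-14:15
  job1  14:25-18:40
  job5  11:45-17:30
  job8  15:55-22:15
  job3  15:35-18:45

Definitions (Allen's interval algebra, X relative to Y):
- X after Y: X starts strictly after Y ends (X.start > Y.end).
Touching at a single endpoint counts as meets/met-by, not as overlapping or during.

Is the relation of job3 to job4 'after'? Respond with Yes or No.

Yes

job3 = [15:35, 18:45], job4 = [10:55, 14:15].
Actual relation of job3 to job4: after.
Asked whether 'after' holds → Yes.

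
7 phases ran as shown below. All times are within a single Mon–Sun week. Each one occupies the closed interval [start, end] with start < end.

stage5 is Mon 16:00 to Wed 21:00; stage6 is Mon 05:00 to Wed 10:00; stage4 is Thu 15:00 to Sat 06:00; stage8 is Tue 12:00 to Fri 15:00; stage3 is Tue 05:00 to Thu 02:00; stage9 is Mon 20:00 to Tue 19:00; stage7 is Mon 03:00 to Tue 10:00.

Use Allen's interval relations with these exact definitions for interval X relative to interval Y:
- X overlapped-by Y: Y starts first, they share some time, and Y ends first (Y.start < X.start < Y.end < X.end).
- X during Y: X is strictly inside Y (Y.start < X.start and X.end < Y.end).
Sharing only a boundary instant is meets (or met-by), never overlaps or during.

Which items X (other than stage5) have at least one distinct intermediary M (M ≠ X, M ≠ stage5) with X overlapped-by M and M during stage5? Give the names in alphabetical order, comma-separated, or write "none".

Target stage5 = [Mon 16:00, Wed 21:00].
Intermediaries M with M during stage5: stage9.
Via stage9 — items with X overlapped-by stage9: stage3, stage8.
Union: stage3, stage8.

stage3, stage8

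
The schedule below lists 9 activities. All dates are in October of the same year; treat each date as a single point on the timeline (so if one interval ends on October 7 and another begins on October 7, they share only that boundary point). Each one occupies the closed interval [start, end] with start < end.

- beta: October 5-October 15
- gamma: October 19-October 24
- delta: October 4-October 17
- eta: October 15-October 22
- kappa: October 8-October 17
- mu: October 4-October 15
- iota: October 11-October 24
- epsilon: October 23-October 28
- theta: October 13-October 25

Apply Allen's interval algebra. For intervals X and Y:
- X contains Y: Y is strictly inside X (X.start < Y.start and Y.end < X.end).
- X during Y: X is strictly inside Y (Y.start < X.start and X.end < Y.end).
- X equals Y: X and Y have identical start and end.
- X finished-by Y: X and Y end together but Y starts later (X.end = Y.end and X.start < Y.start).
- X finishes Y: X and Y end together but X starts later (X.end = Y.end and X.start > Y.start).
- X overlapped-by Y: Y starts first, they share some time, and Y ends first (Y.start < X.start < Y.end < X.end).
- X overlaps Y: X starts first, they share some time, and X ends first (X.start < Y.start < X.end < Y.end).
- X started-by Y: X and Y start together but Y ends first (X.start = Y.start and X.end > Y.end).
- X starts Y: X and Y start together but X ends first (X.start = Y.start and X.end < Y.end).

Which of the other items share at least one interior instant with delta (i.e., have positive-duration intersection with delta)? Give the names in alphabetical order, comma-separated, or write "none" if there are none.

beta, eta, iota, kappa, mu, theta

Target delta = [October 4, October 17].
beta [October 5, October 15] → during → yes.
epsilon [October 23, October 28] → after → no.
eta [October 15, October 22] → overlapped-by → yes.
gamma [October 19, October 24] → after → no.
iota [October 11, October 24] → overlapped-by → yes.
kappa [October 8, October 17] → finishes → yes.
mu [October 4, October 15] → starts → yes.
theta [October 13, October 25] → overlapped-by → yes.
Result: beta, eta, iota, kappa, mu, theta.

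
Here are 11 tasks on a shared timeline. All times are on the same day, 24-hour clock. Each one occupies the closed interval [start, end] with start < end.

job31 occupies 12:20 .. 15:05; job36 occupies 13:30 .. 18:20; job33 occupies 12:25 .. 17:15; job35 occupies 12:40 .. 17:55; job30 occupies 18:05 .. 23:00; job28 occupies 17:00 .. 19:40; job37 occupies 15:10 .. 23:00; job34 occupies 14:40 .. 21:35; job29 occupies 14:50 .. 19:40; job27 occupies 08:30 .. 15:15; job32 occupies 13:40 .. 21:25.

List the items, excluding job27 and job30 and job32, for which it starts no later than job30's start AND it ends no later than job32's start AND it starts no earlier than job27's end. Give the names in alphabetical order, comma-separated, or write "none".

Conditions: its start is no later than job30's start (X.start <= 18:05) AND its end is no later than job32's start (X.end <= 13:40) AND its start is no earlier than job27's end (X.start >= 15:15).
job28: start 17:00 <= 18:05? ✓; end 19:40 <= 13:40? ✗; start 17:00 >= 15:15? ✓ → no.
job29: start 14:50 <= 18:05? ✓; end 19:40 <= 13:40? ✗; start 14:50 >= 15:15? ✗ → no.
job31: start 12:20 <= 18:05? ✓; end 15:05 <= 13:40? ✗; start 12:20 >= 15:15? ✗ → no.
job33: start 12:25 <= 18:05? ✓; end 17:15 <= 13:40? ✗; start 12:25 >= 15:15? ✗ → no.
job34: start 14:40 <= 18:05? ✓; end 21:35 <= 13:40? ✗; start 14:40 >= 15:15? ✗ → no.
job35: start 12:40 <= 18:05? ✓; end 17:55 <= 13:40? ✗; start 12:40 >= 15:15? ✗ → no.
job36: start 13:30 <= 18:05? ✓; end 18:20 <= 13:40? ✗; start 13:30 >= 15:15? ✗ → no.
job37: start 15:10 <= 18:05? ✓; end 23:00 <= 13:40? ✗; start 15:10 >= 15:15? ✗ → no.
Result: none.

none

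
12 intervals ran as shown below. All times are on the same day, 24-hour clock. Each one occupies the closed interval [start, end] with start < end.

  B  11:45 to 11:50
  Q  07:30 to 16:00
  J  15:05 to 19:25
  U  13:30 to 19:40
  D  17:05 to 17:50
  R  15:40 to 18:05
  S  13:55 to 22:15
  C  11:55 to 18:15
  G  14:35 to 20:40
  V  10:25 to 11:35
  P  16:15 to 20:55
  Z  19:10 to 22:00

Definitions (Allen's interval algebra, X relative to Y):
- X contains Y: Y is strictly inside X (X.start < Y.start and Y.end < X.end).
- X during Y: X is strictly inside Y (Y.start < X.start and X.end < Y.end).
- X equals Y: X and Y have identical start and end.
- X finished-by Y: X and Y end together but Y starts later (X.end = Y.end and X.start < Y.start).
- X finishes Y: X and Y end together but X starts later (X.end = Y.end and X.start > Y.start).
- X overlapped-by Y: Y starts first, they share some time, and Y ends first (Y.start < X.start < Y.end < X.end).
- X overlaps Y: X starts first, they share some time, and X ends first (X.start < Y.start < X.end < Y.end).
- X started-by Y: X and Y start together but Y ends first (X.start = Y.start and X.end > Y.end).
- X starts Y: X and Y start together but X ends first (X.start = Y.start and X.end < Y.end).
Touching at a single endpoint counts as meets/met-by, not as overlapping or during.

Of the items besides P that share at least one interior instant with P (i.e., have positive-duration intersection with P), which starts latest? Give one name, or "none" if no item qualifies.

Target P = [16:15, 20:55].
B [11:45, 11:50] → before → excluded.
C [11:55, 18:15] → overlaps → candidate.
D [17:05, 17:50] → during → candidate.
G [14:35, 20:40] → overlaps → candidate.
J [15:05, 19:25] → overlaps → candidate.
Q [07:30, 16:00] → before → excluded.
R [15:40, 18:05] → overlaps → candidate.
S [13:55, 22:15] → contains → candidate.
U [13:30, 19:40] → overlaps → candidate.
V [10:25, 11:35] → before → excluded.
Z [19:10, 22:00] → overlapped-by → candidate.
Among candidates, latest start is 19:10 → Z.

Z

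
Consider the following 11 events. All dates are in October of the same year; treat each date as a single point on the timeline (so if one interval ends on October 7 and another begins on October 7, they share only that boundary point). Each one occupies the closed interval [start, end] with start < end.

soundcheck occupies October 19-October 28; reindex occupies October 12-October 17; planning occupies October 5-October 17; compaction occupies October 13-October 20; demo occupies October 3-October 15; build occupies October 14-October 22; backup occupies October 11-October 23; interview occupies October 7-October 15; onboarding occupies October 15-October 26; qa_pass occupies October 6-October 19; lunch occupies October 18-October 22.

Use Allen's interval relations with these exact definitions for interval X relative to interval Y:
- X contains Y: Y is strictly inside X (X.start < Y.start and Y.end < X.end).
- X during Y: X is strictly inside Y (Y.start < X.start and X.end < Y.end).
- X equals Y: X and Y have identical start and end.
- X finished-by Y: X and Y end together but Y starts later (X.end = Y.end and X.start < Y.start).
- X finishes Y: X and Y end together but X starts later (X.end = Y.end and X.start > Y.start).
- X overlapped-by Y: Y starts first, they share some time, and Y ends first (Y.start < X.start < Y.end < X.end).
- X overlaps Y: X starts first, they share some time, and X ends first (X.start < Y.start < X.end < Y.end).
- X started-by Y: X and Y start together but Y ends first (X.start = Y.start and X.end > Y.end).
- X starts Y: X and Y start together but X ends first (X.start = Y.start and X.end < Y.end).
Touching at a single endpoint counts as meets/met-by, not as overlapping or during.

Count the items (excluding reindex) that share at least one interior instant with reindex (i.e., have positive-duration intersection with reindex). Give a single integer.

Target reindex = [October 12, October 17].
backup [October 11, October 23] → contains → counts.
build [October 14, October 22] → overlapped-by → counts.
compaction [October 13, October 20] → overlapped-by → counts.
demo [October 3, October 15] → overlaps → counts.
interview [October 7, October 15] → overlaps → counts.
lunch [October 18, October 22] → after → no.
onboarding [October 15, October 26] → overlapped-by → counts.
planning [October 5, October 17] → finished-by → counts.
qa_pass [October 6, October 19] → contains → counts.
soundcheck [October 19, October 28] → after → no.
Total: 8.

8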